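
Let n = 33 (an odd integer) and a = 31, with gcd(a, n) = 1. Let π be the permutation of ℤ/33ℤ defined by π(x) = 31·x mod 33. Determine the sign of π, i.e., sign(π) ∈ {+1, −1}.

Trace 16: π^k(16) = [16, 1, 31, 4, 25] for k=0..4.
π_31 has 9 disjoint cycles with lengths [5, 5, 5, 5, 5, 5, 1, 1, 1] on {0,…,32}.
33 − 9 = 24 transpositions; sign(π) = (−1)^24 = +1.

+1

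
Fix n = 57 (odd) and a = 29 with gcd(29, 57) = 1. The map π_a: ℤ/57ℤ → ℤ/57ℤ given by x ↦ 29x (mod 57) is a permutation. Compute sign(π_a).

+1

Orbit of 56 under x↦29x: [56, 28, 14, 7, 32, 16, 8]… (length divides ord_57(29)).
π_29 has 5 disjoint cycles with lengths [18, 18, 18, 2, 1] on {0,…,56}.
n − c = 57 − 5 = 52; sign = (−1)^52 = +1.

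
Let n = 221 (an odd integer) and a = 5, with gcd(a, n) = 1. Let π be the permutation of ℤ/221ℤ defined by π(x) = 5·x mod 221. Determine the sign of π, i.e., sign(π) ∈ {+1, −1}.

Trace 183: π^k(183) = [183, 31, 155, 112, 118, 148, 77] for k=0..6.
Cycle type of π: 16×13 + 4×3 + 1; total 17 cycles.
Σ(ℓ_i−1) = 221−17 = 204; sign = (−1)^204 = +1.
The Jacobi symbol (5|221) = +1 (Zolotarev) agrees.

+1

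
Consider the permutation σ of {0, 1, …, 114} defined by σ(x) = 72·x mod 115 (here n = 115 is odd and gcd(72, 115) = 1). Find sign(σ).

-1

Start at x=64: 64 → 8 → 1 → 72 → 9 → 73 → 81 → … (one orbit).
π_72 has 6 disjoint cycles with lengths [44, 44, 11, 11, 4, 1] on {0,…,114}.
n − c = 115 − 6 = 109; sign = (−1)^109 = -1.
Via Zolotarev, sign(π_{72}) = (72|115) = -1.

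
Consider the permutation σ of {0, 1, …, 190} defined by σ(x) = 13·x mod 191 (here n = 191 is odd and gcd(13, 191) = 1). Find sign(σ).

+1

Orbit of 40 under x↦13x: [40, 138, 75, 20, 69, 133, 10]… (length divides ord_191(13)).
3 cycles of lengths [95, 95, 1].
sign(π) = (−1)^{n − #cycles} = (−1)^{191−3} = (−1)^188 = +1.
Zolotarev: (13|191) = +1, matching the cycle-count sign.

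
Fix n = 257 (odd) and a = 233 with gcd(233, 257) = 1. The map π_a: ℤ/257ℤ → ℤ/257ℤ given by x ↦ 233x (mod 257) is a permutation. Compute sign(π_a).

-1

Start at x=73: 73 → 47 → 157 → 87 → 225 → 254 → 72 → … (one orbit).
2 cycles of lengths [256, 1].
257 − 2 = 255 transpositions; sign(π) = (−1)^255 = -1.
Via Zolotarev, sign(π_{233}) = (233|257) = -1.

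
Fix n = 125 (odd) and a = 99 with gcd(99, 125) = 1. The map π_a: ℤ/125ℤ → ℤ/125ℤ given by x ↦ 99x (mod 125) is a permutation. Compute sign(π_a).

+1

Trace 1: π^k(1) = [1, 99, 51, 49, 101, 124, 26] for k=0..6.
The orbit structure of x ↦ 99x mod 125: 23 orbits of sizes [10, 10, 10, 10, 10, 10, 10, 10, 10, 10, 2, 2, 2, 2, 2, 2, 2, 2, 2, 2, 2, 2, 1].
With 23 cycles on 125 points, sign = (−1)^{125−23} = +1.
Zolotarev: (99|125) = +1, matching the cycle-count sign.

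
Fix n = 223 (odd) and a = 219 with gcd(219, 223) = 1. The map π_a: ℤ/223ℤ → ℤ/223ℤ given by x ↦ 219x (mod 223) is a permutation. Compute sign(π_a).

Orbit of 155 under x↦219x: [155, 49, 27, 115, 209, 56, 222]… (length divides ord_223(219)).
π_219 has 4 disjoint cycles with lengths [74, 74, 74, 1] on {0,…,222}.
sign(π) = (−1)^{n − #cycles} = (−1)^{223−4} = (−1)^219 = -1.

-1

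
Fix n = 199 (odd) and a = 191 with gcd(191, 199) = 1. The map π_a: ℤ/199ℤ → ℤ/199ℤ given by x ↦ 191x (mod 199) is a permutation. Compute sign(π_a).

Orbit of 106 under x↦191x: [106, 147, 18, 55, 157, 137, 98]… (length divides ord_199(191)).
Cycle type of π: 66×3 + 1; total 4 cycles.
199 − 4 = 195 transpositions; sign(π) = (−1)^195 = -1.
Zolotarev: (191|199) = -1, matching the cycle-count sign.

-1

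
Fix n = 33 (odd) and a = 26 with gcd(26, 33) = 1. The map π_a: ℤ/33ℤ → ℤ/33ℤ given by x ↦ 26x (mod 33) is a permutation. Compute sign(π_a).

Trace 26: π^k(26) = [26, 16, 20, 25, 23, 4, 5] for k=0..6.
π_26 has 6 disjoint cycles with lengths [10, 10, 5, 5, 2, 1] on {0,…,32}.
33 − 6 = 27 transpositions; sign(π) = (−1)^27 = -1.

-1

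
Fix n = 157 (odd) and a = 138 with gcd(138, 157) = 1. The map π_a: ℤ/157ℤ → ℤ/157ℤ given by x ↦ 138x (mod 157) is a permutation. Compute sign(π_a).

Start at x=82: 82 → 12 → 86 → 93 → 117 → 132 → 4 → … (one orbit).
π_138 has 3 disjoint cycles with lengths [78, 78, 1] on {0,…,156}.
Σ(ℓ_i−1) = 157−3 = 154; sign = (−1)^154 = +1.

+1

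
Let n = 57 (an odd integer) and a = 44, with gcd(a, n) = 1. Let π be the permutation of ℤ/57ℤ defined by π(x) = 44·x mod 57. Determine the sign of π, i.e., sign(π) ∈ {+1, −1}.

-1

Start at x=25: 25 → 17 → 7 → 23 → 43 → 11 → 28 → … (one orbit).
π_44 has 6 disjoint cycles with lengths [18, 18, 9, 9, 2, 1] on {0,…,56}.
sign(π) = (−1)^{n − #cycles} = (−1)^{57−6} = (−1)^51 = -1.
The Jacobi symbol (44|57) = -1 (Zolotarev) agrees.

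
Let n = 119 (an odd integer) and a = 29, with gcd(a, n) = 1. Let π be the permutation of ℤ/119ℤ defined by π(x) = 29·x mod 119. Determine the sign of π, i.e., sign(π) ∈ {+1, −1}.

Trace 64: π^k(64) = [64, 71, 36, 92, 50, 22, 43] for k=0..6.
14 cycles of lengths [16, 16, 16, 16, 16, 16, 16, 1, 1, 1, 1, 1, 1, 1].
sign(π) = (−1)^{n − #cycles} = (−1)^{119−14} = (−1)^105 = -1.
Via Zolotarev, sign(π_{29}) = (29|119) = -1.

-1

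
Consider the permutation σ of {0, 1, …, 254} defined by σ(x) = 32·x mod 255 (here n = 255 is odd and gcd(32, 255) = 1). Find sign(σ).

Start at x=32: 32 → 4 → 128 → 16 → 2 → 64 → 8 → … (one orbit).
Cycle lengths of π_32 on ℤ/255ℤ: [8, 8, 8, 8, 8, 8, 8, 8, 8, 8, 8, 8, 8, 8, 8, 8, 8, 8, 8, 8, 8, 8, 8, 8, 8, 8, 8, 8, 8, 8, 4, 4, 4, 2, 1]; 35 cycles in total.
With 35 cycles on 255 points, sign = (−1)^{255−35} = +1.

+1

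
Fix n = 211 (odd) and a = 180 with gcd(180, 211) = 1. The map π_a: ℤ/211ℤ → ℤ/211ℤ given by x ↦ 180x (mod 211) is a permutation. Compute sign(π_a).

+1

Start at x=178: 178 → 179 → 148 → 54 → 14 → 199 → 161 → … (one orbit).
Decompose π into cycles: lengths [21, 21, 21, 21, 21, 21, 21, 21, 21, 21, 1] (11 cycles, including the fixed point 0).
n − c = 211 − 11 = 200; sign = (−1)^200 = +1.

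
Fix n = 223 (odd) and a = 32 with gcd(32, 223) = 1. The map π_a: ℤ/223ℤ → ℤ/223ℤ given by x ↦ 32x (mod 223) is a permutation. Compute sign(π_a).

Trace 98: π^k(98) = [98, 14, 2, 64, 41, 197, 60] for k=0..6.
The orbit structure of x ↦ 32x mod 223: 7 orbits of sizes [37, 37, 37, 37, 37, 37, 1].
n − c = 223 − 7 = 216; sign = (−1)^216 = +1.
Via Zolotarev, sign(π_{32}) = (32|223) = +1.

+1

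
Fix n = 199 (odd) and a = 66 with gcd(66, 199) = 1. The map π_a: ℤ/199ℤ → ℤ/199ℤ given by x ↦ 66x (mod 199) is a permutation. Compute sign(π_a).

Start at x=47: 47 → 117 → 160 → 13 → 62 → 112 → 29 → … (one orbit).
Cycle type of π: 99×2 + 1; total 3 cycles.
n − c = 199 − 3 = 196; sign = (−1)^196 = +1.
(66|199)_J = +1 (Zolotarev's lemma cross-check).

+1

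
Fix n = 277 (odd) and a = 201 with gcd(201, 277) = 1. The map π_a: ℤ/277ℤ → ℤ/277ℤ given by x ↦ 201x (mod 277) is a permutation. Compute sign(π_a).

Start at x=52: 52 → 203 → 84 → 264 → 157 → 256 → 211 → … (one orbit).
Cycle lengths of π_201 on ℤ/277ℤ: [23, 23, 23, 23, 23, 23, 23, 23, 23, 23, 23, 23, 1]; 13 cycles in total.
Σ(ℓ_i−1) = 277−13 = 264; sign = (−1)^264 = +1.

+1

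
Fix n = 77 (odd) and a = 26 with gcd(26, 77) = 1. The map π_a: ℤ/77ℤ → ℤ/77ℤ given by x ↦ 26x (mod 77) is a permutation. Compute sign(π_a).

-1

Orbit of 59 under x↦26x: [59, 71, 75, 25, 34, 37, 38]… (length divides ord_77(26)).
Cycle type of π: 30×2 + 6 + 5×2 + 1; total 6 cycles.
Σ(ℓ_i−1) = 77−6 = 71; sign = (−1)^71 = -1.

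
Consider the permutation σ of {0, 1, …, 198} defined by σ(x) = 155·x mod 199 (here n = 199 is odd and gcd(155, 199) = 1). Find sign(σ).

Orbit of 23 under x↦155x: [23, 182, 151, 122, 5, 178, 128]… (length divides ord_199(155)).
π_155 has 3 disjoint cycles with lengths [99, 99, 1] on {0,…,198}.
n − c = 199 − 3 = 196; sign = (−1)^196 = +1.
(155|199)_J = +1 (Zolotarev's lemma cross-check).

+1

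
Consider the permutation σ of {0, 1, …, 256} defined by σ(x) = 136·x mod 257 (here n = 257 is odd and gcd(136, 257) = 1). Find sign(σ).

+1

Trace 15: π^k(15) = [15, 241, 137, 128, 189, 4, 30] for k=0..6.
π_136 has 9 disjoint cycles with lengths [32, 32, 32, 32, 32, 32, 32, 32, 1] on {0,…,256}.
n − c = 257 − 9 = 248; sign = (−1)^248 = +1.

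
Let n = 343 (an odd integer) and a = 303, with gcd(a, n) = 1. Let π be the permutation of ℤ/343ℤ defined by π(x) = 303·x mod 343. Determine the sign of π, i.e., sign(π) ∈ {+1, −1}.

Start at x=218: 218 → 198 → 312 → 211 → 135 → 88 → 253 → … (one orbit).
7 cycles of lengths [147, 147, 21, 21, 3, 3, 1].
7 cycles on 343: each ℓ→(−1)^(ℓ−1), product (−1)^336 = +1.
(303|343)_J = +1 (Zolotarev's lemma cross-check).

+1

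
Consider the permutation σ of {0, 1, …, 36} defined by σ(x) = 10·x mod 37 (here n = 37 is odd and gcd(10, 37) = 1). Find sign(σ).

+1

Orbit of 1 under x↦10x: [1, 10, 26]… (length divides ord_37(10)).
Decompose π into cycles: lengths [3, 3, 3, 3, 3, 3, 3, 3, 3, 3, 3, 3, 1] (13 cycles, including the fixed point 0).
n − c = 37 − 13 = 24; sign = (−1)^24 = +1.
Zolotarev: (10|37) = +1, matching the cycle-count sign.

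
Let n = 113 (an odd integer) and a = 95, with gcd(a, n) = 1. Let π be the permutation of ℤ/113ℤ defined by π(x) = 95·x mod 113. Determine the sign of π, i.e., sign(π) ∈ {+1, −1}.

+1

Orbit of 98 under x↦95x: [98, 44, 112, 18, 15, 69, 1]… (length divides ord_113(95)).
Decompose π into cycles: lengths [8, 8, 8, 8, 8, 8, 8, 8, 8, 8, 8, 8, 8, 8, 1] (15 cycles, including the fixed point 0).
With 15 cycles on 113 points, sign = (−1)^{113−15} = +1.
Via Zolotarev, sign(π_{95}) = (95|113) = +1.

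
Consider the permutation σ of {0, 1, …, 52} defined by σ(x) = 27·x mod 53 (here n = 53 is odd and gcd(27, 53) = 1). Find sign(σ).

Orbit of 17 under x↦27x: [17, 35, 44, 22, 11, 32, 16]… (length divides ord_53(27)).
2 cycles of lengths [52, 1].
2 cycles on 53: each ℓ→(−1)^(ℓ−1), product (−1)^51 = -1.
(27|53)_J = -1 (Zolotarev's lemma cross-check).

-1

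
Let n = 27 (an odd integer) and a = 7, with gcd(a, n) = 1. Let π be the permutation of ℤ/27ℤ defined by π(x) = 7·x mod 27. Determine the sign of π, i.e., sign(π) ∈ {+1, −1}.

Trace 4: π^k(4) = [4, 1, 7, 22, 19, 25, 13] for k=0..6.
Cycle lengths of π_7 on ℤ/27ℤ: [9, 9, 3, 3, 1, 1, 1]; 7 cycles in total.
Σ(ℓ_i−1) = 27−7 = 20; sign = (−1)^20 = +1.
Zolotarev: (7|27) = +1, matching the cycle-count sign.

+1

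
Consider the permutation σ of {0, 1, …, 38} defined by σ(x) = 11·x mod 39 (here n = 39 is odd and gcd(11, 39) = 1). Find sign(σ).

+1

Trace 5: π^k(5) = [5, 16, 20, 25, 2, 22, 8] for k=0..6.
Decompose π into cycles: lengths [12, 12, 12, 2, 1] (5 cycles, including the fixed point 0).
sign(π) = (−1)^{n − #cycles} = (−1)^{39−5} = (−1)^34 = +1.
(11|39)_J = +1 (Zolotarev's lemma cross-check).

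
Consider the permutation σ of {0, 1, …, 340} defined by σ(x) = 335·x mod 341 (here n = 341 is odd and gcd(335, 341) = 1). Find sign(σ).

Start at x=25: 25 → 191 → 218 → 56 → 5 → 311 → 180 → … (one orbit).
Cycle type of π: 15×20 + 5×2 + 3×10 + 1; total 33 cycles.
33 cycles on 341: each ℓ→(−1)^(ℓ−1), product (−1)^308 = +1.

+1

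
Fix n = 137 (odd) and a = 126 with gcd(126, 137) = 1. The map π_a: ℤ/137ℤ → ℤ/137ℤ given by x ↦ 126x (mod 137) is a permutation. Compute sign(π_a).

+1

Trace 8: π^k(8) = [8, 49, 9, 38, 130, 77, 112] for k=0..6.
The orbit structure of x ↦ 126x mod 137: 3 orbits of sizes [68, 68, 1].
With 3 cycles on 137 points, sign = (−1)^{137−3} = +1.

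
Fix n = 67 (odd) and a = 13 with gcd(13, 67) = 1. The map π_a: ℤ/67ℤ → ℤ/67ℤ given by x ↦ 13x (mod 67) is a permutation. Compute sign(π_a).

-1

Start at x=12: 12 → 22 → 18 → 33 → 27 → 16 → 7 → … (one orbit).
Decompose π into cycles: lengths [66, 1] (2 cycles, including the fixed point 0).
With 2 cycles on 67 points, sign = (−1)^{67−2} = -1.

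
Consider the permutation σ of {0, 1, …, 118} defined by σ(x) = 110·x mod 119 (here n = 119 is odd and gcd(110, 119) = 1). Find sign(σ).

-1

Trace 59: π^k(59) = [59, 64, 19, 67, 111, 72, 66] for k=0..6.
The orbit structure of x ↦ 110x mod 119: 8 orbits of sizes [24, 24, 24, 24, 8, 8, 6, 1].
With 8 cycles on 119 points, sign = (−1)^{119−8} = -1.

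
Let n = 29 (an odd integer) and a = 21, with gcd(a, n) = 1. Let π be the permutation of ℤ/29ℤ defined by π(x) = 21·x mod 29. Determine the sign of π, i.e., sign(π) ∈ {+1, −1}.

-1

Start at x=14: 14 → 4 → 26 → 24 → 11 → 28 → 8 → … (one orbit).
π_21 has 2 disjoint cycles with lengths [28, 1] on {0,…,28}.
2 cycles on 29: each ℓ→(−1)^(ℓ−1), product (−1)^27 = -1.
Zolotarev: (21|29) = -1, matching the cycle-count sign.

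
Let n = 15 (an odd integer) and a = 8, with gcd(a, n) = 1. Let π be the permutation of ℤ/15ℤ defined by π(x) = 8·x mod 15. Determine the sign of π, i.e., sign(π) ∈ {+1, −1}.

Start at x=2: 2 → 1 → 8 → 4 → 2 (one orbit).
5 cycles of lengths [4, 4, 4, 2, 1].
15 − 5 = 10 transpositions; sign(π) = (−1)^10 = +1.
The Jacobi symbol (8|15) = +1 (Zolotarev) agrees.

+1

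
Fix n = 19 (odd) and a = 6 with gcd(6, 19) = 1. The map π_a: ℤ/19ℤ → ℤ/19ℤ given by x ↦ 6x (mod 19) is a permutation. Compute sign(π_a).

Trace 1: π^k(1) = [1, 6, 17, 7, 4, 5, 11] for k=0..6.
Cycle lengths of π_6 on ℤ/19ℤ: [9, 9, 1]; 3 cycles in total.
n − c = 19 − 3 = 16; sign = (−1)^16 = +1.

+1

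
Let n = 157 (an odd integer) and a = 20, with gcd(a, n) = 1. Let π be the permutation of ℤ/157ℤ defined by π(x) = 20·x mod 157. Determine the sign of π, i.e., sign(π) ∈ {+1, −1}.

Trace 23: π^k(23) = [23, 146, 94, 153, 77, 127, 28] for k=0..6.
Decompose π into cycles: lengths [156, 1] (2 cycles, including the fixed point 0).
157 − 2 = 155 transpositions; sign(π) = (−1)^155 = -1.
Via Zolotarev, sign(π_{20}) = (20|157) = -1.

-1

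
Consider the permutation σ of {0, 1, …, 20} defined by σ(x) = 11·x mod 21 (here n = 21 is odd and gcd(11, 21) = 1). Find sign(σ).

-1

Orbit of 2 under x↦11x: [2, 1, 11, 16, 8, 4]… (length divides ord_21(11)).
Cycle type of π: 6×2 + 3×2 + 2 + 1; total 6 cycles.
6 cycles on 21: each ℓ→(−1)^(ℓ−1), product (−1)^15 = -1.
(11|21)_J = -1 (Zolotarev's lemma cross-check).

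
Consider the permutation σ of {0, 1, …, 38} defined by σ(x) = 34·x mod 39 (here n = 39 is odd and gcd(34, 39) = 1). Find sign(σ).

-1

Orbit of 1 under x↦34x: [1, 34, 25, 31]… (length divides ord_39(34)).
π_34 has 12 disjoint cycles with lengths [4, 4, 4, 4, 4, 4, 4, 4, 4, 1, 1, 1] on {0,…,38}.
n − c = 39 − 12 = 27; sign = (−1)^27 = -1.
Zolotarev: (34|39) = -1, matching the cycle-count sign.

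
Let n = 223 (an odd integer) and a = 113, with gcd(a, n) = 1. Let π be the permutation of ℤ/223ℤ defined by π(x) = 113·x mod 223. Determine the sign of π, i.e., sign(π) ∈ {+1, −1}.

-1

Start at x=51: 51 → 188 → 59 → 200 → 77 → 4 → 6 → … (one orbit).
Cycle type of π: 222 + 1; total 2 cycles.
223 − 2 = 221 transpositions; sign(π) = (−1)^221 = -1.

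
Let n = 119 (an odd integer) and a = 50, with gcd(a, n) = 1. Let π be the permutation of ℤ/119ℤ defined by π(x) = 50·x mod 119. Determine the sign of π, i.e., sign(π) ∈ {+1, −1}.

+1

Start at x=50: 50 → 1 → 50 (one orbit).
Cycle type of π: 2×56 + 1×7; total 63 cycles.
With 63 cycles on 119 points, sign = (−1)^{119−63} = +1.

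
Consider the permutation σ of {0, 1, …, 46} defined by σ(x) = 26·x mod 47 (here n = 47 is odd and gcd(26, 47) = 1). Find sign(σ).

-1

Orbit of 33 under x↦26x: [33, 12, 30, 28, 23, 34, 38]… (length divides ord_47(26)).
π_26 has 2 disjoint cycles with lengths [46, 1] on {0,…,46}.
n − c = 47 − 2 = 45; sign = (−1)^45 = -1.
The Jacobi symbol (26|47) = -1 (Zolotarev) agrees.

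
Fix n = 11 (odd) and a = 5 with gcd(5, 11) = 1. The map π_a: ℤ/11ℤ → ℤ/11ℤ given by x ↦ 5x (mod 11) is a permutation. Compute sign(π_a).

Start at x=4: 4 → 9 → 1 → 5 → 3 → 4 (one orbit).
The orbit structure of x ↦ 5x mod 11: 3 orbits of sizes [5, 5, 1].
Σ(ℓ_i−1) = 11−3 = 8; sign = (−1)^8 = +1.

+1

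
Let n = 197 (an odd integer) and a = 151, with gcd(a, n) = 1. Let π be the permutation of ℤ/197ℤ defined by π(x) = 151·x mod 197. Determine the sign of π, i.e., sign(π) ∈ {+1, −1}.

-1

Orbit of 137 under x↦151x: [137, 2, 105, 95, 161, 80, 63]… (length divides ord_197(151)).
Cycle lengths of π_151 on ℤ/197ℤ: [196, 1]; 2 cycles in total.
Σ(ℓ_i−1) = 197−2 = 195; sign = (−1)^195 = -1.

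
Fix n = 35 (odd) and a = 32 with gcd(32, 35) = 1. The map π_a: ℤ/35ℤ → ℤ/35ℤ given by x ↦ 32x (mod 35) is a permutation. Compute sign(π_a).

-1

Start at x=16: 16 → 22 → 4 → 23 → 1 → 32 → 9 → … (one orbit).
Decompose π into cycles: lengths [12, 12, 4, 3, 3, 1] (6 cycles, including the fixed point 0).
With 6 cycles on 35 points, sign = (−1)^{35−6} = -1.
(32|35)_J = -1 (Zolotarev's lemma cross-check).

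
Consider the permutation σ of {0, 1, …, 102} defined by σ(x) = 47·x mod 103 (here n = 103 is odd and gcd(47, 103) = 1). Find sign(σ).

Start at x=57: 57 → 1 → 47 → 46 → 102 → 56 → 57 (one orbit).
π_47 has 18 disjoint cycles with lengths [6, 6, 6, 6, 6, 6, 6, 6, 6, 6, 6, 6, 6, 6, 6, 6, 6, 1] on {0,…,102}.
Σ(ℓ_i−1) = 103−18 = 85; sign = (−1)^85 = -1.

-1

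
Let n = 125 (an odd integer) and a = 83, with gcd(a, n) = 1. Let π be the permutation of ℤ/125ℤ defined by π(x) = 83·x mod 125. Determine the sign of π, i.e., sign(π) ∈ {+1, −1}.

Start at x=14: 14 → 37 → 71 → 18 → 119 → 2 → 41 → … (one orbit).
Cycle type of π: 100 + 20 + 4 + 1; total 4 cycles.
sign(π) = (−1)^{n − #cycles} = (−1)^{125−4} = (−1)^121 = -1.

-1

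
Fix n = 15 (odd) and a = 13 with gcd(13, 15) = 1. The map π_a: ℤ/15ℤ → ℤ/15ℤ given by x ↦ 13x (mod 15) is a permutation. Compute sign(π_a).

Trace 13: π^k(13) = [13, 4, 7, 1] for k=0..3.
The orbit structure of x ↦ 13x mod 15: 6 orbits of sizes [4, 4, 4, 1, 1, 1].
Σ(ℓ_i−1) = 15−6 = 9; sign = (−1)^9 = -1.

-1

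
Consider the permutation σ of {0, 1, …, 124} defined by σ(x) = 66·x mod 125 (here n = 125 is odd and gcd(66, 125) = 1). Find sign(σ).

Start at x=46: 46 → 36 → 1 → 66 → 106 → 121 → 111 → … (one orbit).
13 cycles of lengths [25, 25, 25, 25, 5, 5, 5, 5, 1, 1, 1, 1, 1].
sign(π) = (−1)^{n − #cycles} = (−1)^{125−13} = (−1)^112 = +1.
(66|125)_J = +1 (Zolotarev's lemma cross-check).

+1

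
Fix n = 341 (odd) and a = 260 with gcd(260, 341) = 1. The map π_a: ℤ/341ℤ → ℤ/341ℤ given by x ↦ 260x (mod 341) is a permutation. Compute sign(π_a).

Orbit of 178 under x↦260x: [178, 245, 274, 312, 303, 9, 294]… (length divides ord_341(260)).
Cycle type of π: 30×11 + 10 + 1; total 13 cycles.
13 cycles on 341: each ℓ→(−1)^(ℓ−1), product (−1)^328 = +1.
Via Zolotarev, sign(π_{260}) = (260|341) = +1.

+1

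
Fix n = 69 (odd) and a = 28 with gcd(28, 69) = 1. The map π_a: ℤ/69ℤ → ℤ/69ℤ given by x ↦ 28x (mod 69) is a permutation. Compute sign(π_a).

-1

Start at x=16: 16 → 34 → 55 → 22 → 64 → 67 → 13 → … (one orbit).
Cycle lengths of π_28 on ℤ/69ℤ: [22, 22, 22, 1, 1, 1]; 6 cycles in total.
With 6 cycles on 69 points, sign = (−1)^{69−6} = -1.
Via Zolotarev, sign(π_{28}) = (28|69) = -1.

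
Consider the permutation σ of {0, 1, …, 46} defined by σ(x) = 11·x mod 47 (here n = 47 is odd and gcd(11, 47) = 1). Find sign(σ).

-1

Trace 17: π^k(17) = [17, 46, 36, 20, 32, 23, 18] for k=0..6.
π_11 has 2 disjoint cycles with lengths [46, 1] on {0,…,46}.
47 − 2 = 45 transpositions; sign(π) = (−1)^45 = -1.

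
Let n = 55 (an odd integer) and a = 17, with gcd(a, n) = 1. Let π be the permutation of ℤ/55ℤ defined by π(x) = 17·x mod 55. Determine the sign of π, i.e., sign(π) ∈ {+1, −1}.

Start at x=14: 14 → 18 → 31 → 32 → 49 → 8 → 26 → … (one orbit).
The orbit structure of x ↦ 17x mod 55: 5 orbits of sizes [20, 20, 10, 4, 1].
With 5 cycles on 55 points, sign = (−1)^{55−5} = +1.
(17|55)_J = +1 (Zolotarev's lemma cross-check).

+1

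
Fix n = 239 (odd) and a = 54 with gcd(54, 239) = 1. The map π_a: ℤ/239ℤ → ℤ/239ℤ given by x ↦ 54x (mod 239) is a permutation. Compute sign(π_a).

+1

Trace 162: π^k(162) = [162, 144, 128, 220, 169, 44, 225] for k=0..6.
3 cycles of lengths [119, 119, 1].
Σ(ℓ_i−1) = 239−3 = 236; sign = (−1)^236 = +1.
Zolotarev: (54|239) = +1, matching the cycle-count sign.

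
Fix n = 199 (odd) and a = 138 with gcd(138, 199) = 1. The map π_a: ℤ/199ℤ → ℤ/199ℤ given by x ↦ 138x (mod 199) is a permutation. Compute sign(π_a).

Trace 62: π^k(62) = [62, 198, 61, 60, 121, 181, 103] for k=0..6.
Decompose π into cycles: lengths [22, 22, 22, 22, 22, 22, 22, 22, 22, 1] (10 cycles, including the fixed point 0).
10 cycles on 199: each ℓ→(−1)^(ℓ−1), product (−1)^189 = -1.

-1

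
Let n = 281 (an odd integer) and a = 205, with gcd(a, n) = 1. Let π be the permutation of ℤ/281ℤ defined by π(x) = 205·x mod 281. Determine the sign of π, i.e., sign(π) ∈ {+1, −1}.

Start at x=115: 115 → 252 → 237 → 253 → 161 → 128 → 107 → … (one orbit).
π_205 has 2 disjoint cycles with lengths [280, 1] on {0,…,280}.
sign(π) = (−1)^{n − #cycles} = (−1)^{281−2} = (−1)^279 = -1.

-1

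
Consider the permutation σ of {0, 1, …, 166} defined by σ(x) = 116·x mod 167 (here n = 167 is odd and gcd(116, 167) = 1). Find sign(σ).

Orbit of 75 under x↦116x: [75, 16, 19, 33, 154, 162, 88]… (length divides ord_167(116)).
π_116 has 3 disjoint cycles with lengths [83, 83, 1] on {0,…,166}.
167 − 3 = 164 transpositions; sign(π) = (−1)^164 = +1.

+1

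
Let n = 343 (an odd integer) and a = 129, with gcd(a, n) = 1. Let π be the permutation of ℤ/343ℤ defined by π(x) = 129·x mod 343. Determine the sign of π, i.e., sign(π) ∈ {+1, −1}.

-1

Trace 48: π^k(48) = [48, 18, 264, 99, 80, 30, 97] for k=0..6.
Decompose π into cycles: lengths [42, 42, 42, 42, 42, 42, 42, 6, 6, 6, 6, 6, 6, 6, 6, 1] (16 cycles, including the fixed point 0).
343 − 16 = 327 transpositions; sign(π) = (−1)^327 = -1.
Check: (129/343) = -1 by Zolotarev.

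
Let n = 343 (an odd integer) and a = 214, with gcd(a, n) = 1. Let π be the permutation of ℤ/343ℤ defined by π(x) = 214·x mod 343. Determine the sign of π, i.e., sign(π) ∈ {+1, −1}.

Orbit of 275 under x↦214x: [275, 197, 312, 226, 1, 214, 177]… (length divides ord_343(214)).
The orbit structure of x ↦ 214x mod 343: 31 orbits of sizes [21, 21, 21, 21, 21, 21, 21, 21, 21, 21, 21, 21, 21, 21, 3, 3, 3, 3, 3, 3, 3, 3, 3, 3, 3, 3, 3, 3, 3, 3, 1].
With 31 cycles on 343 points, sign = (−1)^{343−31} = +1.
The Jacobi symbol (214|343) = +1 (Zolotarev) agrees.

+1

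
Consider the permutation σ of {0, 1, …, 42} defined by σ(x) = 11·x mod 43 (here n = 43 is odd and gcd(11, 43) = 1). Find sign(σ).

+1

Orbit of 41 under x↦11x: [41, 21, 16, 4, 1, 11, 35]… (length divides ord_43(11)).
Decompose π into cycles: lengths [7, 7, 7, 7, 7, 7, 1] (7 cycles, including the fixed point 0).
Σ(ℓ_i−1) = 43−7 = 36; sign = (−1)^36 = +1.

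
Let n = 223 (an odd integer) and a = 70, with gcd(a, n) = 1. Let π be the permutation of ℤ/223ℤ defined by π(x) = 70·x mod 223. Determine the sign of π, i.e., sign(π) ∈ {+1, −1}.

Start at x=155: 155 → 146 → 185 → 16 → 5 → 127 → 193 → … (one orbit).
Decompose π into cycles: lengths [222, 1] (2 cycles, including the fixed point 0).
223 − 2 = 221 transpositions; sign(π) = (−1)^221 = -1.
Zolotarev: (70|223) = -1, matching the cycle-count sign.

-1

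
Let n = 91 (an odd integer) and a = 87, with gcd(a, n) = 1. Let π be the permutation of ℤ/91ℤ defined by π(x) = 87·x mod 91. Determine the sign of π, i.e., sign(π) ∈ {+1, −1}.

-1

Trace 87: π^k(87) = [87, 16, 27, 74, 68, 1] for k=0..5.
18 cycles of lengths [6, 6, 6, 6, 6, 6, 6, 6, 6, 6, 6, 6, 6, 3, 3, 3, 3, 1].
sign(π) = (−1)^{n − #cycles} = (−1)^{91−18} = (−1)^73 = -1.
Check: (87/91) = -1 by Zolotarev.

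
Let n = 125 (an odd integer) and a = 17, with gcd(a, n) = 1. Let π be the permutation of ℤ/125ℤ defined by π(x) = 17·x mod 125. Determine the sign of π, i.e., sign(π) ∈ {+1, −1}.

-1

Trace 99: π^k(99) = [99, 58, 111, 12, 79, 93, 81] for k=0..6.
Cycle type of π: 100 + 20 + 4 + 1; total 4 cycles.
With 4 cycles on 125 points, sign = (−1)^{125−4} = -1.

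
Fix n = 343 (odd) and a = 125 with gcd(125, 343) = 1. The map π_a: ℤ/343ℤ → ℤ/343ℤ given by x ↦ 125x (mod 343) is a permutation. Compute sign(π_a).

-1

Trace 316: π^k(316) = [316, 55, 15, 160, 106, 216, 246] for k=0..6.
Cycle lengths of π_125 on ℤ/343ℤ: [98, 98, 98, 14, 14, 14, 2, 2, 2, 1]; 10 cycles in total.
Σ(ℓ_i−1) = 343−10 = 333; sign = (−1)^333 = -1.
The Jacobi symbol (125|343) = -1 (Zolotarev) agrees.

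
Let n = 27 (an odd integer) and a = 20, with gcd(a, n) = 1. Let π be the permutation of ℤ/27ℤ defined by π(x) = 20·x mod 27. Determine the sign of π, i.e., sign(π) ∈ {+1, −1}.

-1

Trace 20: π^k(20) = [20, 22, 8, 25, 14, 10, 11] for k=0..6.
The orbit structure of x ↦ 20x mod 27: 4 orbits of sizes [18, 6, 2, 1].
sign(π) = (−1)^{n − #cycles} = (−1)^{27−4} = (−1)^23 = -1.
Via Zolotarev, sign(π_{20}) = (20|27) = -1.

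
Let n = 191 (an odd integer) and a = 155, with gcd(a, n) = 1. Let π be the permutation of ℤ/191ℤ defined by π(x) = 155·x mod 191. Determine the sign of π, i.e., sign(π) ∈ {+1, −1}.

-1

Orbit of 139 under x↦155x: [139, 153, 31, 30, 66, 107, 159]… (length divides ord_191(155)).
Cycle type of π: 38×5 + 1; total 6 cycles.
sign(π) = (−1)^{n − #cycles} = (−1)^{191−6} = (−1)^185 = -1.
The Jacobi symbol (155|191) = -1 (Zolotarev) agrees.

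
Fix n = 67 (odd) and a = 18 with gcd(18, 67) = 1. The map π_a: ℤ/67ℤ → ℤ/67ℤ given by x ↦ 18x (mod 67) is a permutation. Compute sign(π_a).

-1

Trace 38: π^k(38) = [38, 14, 51, 47, 42, 19, 7] for k=0..6.
The orbit structure of x ↦ 18x mod 67: 2 orbits of sizes [66, 1].
2 cycles on 67: each ℓ→(−1)^(ℓ−1), product (−1)^65 = -1.
Via Zolotarev, sign(π_{18}) = (18|67) = -1.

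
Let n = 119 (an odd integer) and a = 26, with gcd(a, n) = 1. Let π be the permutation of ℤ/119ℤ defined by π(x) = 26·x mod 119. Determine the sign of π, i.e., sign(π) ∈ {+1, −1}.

Start at x=117: 117 → 67 → 76 → 72 → 87 → 1 → 26 → … (one orbit).
Decompose π into cycles: lengths [24, 24, 24, 24, 8, 8, 6, 1] (8 cycles, including the fixed point 0).
sign(π) = (−1)^{n − #cycles} = (−1)^{119−8} = (−1)^111 = -1.

-1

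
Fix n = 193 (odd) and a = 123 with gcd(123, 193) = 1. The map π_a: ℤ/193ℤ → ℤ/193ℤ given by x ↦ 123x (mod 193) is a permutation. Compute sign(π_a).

Trace 109: π^k(109) = [109, 90, 69, 188, 157, 11, 2] for k=0..6.
Decompose π into cycles: lengths [192, 1] (2 cycles, including the fixed point 0).
193 − 2 = 191 transpositions; sign(π) = (−1)^191 = -1.
Zolotarev: (123|193) = -1, matching the cycle-count sign.

-1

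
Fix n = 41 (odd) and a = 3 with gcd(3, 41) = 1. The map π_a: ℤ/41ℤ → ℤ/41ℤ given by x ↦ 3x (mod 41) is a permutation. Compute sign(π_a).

-1

Trace 14: π^k(14) = [14, 1, 3, 9, 27, 40, 38] for k=0..6.
Decompose π into cycles: lengths [8, 8, 8, 8, 8, 1] (6 cycles, including the fixed point 0).
41 − 6 = 35 transpositions; sign(π) = (−1)^35 = -1.
The Jacobi symbol (3|41) = -1 (Zolotarev) agrees.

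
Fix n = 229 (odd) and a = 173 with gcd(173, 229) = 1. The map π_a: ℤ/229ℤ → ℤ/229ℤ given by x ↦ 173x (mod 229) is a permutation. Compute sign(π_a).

+1

Orbit of 104 under x↦173x: [104, 130, 48, 60, 75, 151, 17]… (length divides ord_229(173)).
Decompose π into cycles: lengths [57, 57, 57, 57, 1] (5 cycles, including the fixed point 0).
5 cycles on 229: each ℓ→(−1)^(ℓ−1), product (−1)^224 = +1.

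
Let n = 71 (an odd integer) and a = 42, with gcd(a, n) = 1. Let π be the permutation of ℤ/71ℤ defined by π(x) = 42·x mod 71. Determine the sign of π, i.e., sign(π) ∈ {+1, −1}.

-1

Start at x=32: 32 → 66 → 3 → 55 → 38 → 34 → 8 → … (one orbit).
The orbit structure of x ↦ 42x mod 71: 2 orbits of sizes [70, 1].
sign(π) = (−1)^{n − #cycles} = (−1)^{71−2} = (−1)^69 = -1.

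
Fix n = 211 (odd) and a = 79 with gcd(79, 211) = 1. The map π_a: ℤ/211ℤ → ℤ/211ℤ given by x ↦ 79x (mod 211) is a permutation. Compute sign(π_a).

Orbit of 96 under x↦79x: [96, 199, 107, 13, 183, 109, 171]… (length divides ord_211(79)).
The orbit structure of x ↦ 79x mod 211: 7 orbits of sizes [35, 35, 35, 35, 35, 35, 1].
n − c = 211 − 7 = 204; sign = (−1)^204 = +1.
The Jacobi symbol (79|211) = +1 (Zolotarev) agrees.

+1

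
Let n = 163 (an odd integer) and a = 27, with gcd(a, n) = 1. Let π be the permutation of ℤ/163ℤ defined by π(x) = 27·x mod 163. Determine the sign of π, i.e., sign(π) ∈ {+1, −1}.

Start at x=138: 138 → 140 → 31 → 22 → 105 → 64 → 98 → … (one orbit).
Decompose π into cycles: lengths [54, 54, 54, 1] (4 cycles, including the fixed point 0).
n − c = 163 − 4 = 159; sign = (−1)^159 = -1.
Zolotarev: (27|163) = -1, matching the cycle-count sign.

-1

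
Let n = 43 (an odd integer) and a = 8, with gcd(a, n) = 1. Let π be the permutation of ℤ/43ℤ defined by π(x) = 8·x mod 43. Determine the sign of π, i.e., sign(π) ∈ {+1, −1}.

-1

Trace 32: π^k(32) = [32, 41, 27, 1, 8, 21, 39] for k=0..6.
Cycle lengths of π_8 on ℤ/43ℤ: [14, 14, 14, 1]; 4 cycles in total.
sign(π) = (−1)^{n − #cycles} = (−1)^{43−4} = (−1)^39 = -1.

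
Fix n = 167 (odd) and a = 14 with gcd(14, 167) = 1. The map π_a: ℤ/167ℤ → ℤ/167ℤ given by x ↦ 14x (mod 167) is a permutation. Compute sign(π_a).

Orbit of 28 under x↦14x: [28, 58, 144, 12, 1, 14, 29]… (length divides ord_167(14)).
Cycle type of π: 83×2 + 1; total 3 cycles.
3 cycles on 167: each ℓ→(−1)^(ℓ−1), product (−1)^164 = +1.

+1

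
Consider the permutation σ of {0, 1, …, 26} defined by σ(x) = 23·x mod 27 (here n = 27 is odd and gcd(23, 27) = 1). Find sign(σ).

Trace 7: π^k(7) = [7, 26, 4, 11, 10, 14, 25] for k=0..6.
4 cycles of lengths [18, 6, 2, 1].
Σ(ℓ_i−1) = 27−4 = 23; sign = (−1)^23 = -1.

-1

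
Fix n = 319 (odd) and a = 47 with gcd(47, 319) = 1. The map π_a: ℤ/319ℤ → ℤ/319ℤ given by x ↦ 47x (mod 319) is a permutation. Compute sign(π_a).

Trace 159: π^k(159) = [159, 136, 12, 245, 31, 181, 213] for k=0..6.
6 cycles of lengths [140, 140, 28, 5, 5, 1].
319 − 6 = 313 transpositions; sign(π) = (−1)^313 = -1.
Via Zolotarev, sign(π_{47}) = (47|319) = -1.

-1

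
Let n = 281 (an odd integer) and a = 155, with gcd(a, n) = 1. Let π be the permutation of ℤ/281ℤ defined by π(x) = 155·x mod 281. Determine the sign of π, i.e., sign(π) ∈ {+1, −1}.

Trace 256: π^k(256) = [256, 59, 153, 111, 64, 85, 249] for k=0..6.
Cycle type of π: 35×8 + 1; total 9 cycles.
9 cycles on 281: each ℓ→(−1)^(ℓ−1), product (−1)^272 = +1.
(155|281)_J = +1 (Zolotarev's lemma cross-check).

+1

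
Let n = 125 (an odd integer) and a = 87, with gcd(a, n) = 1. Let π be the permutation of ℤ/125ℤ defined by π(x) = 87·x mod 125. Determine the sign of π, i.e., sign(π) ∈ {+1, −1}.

-1

Orbit of 48 under x↦87x: [48, 51, 62, 19, 28, 61, 57]… (length divides ord_125(87)).
The orbit structure of x ↦ 87x mod 125: 4 orbits of sizes [100, 20, 4, 1].
125 − 4 = 121 transpositions; sign(π) = (−1)^121 = -1.
Zolotarev: (87|125) = -1, matching the cycle-count sign.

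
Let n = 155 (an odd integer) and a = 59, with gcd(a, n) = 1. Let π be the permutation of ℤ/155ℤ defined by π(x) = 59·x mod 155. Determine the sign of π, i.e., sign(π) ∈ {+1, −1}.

+1

Trace 144: π^k(144) = [144, 126, 149, 111, 39, 131, 134] for k=0..6.
9 cycles of lengths [30, 30, 30, 30, 15, 15, 2, 2, 1].
n − c = 155 − 9 = 146; sign = (−1)^146 = +1.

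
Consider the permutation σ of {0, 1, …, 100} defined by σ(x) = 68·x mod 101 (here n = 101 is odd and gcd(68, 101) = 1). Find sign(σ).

Start at x=19: 19 → 80 → 87 → 58 → 5 → 37 → 92 → … (one orbit).
5 cycles of lengths [25, 25, 25, 25, 1].
101 − 5 = 96 transpositions; sign(π) = (−1)^96 = +1.

+1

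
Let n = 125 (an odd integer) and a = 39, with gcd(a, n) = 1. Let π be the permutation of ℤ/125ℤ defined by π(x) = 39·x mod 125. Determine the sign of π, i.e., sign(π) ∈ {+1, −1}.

Start at x=1: 1 → 39 → 21 → 69 → 66 → 74 → 11 → … (one orbit).
7 cycles of lengths [50, 50, 10, 10, 2, 2, 1].
n − c = 125 − 7 = 118; sign = (−1)^118 = +1.

+1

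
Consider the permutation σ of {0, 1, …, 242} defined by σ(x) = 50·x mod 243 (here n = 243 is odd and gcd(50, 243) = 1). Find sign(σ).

-1

Trace 193: π^k(193) = [193, 173, 145, 203, 187, 116, 211] for k=0..6.
Decompose π into cycles: lengths [162, 54, 18, 6, 2, 1] (6 cycles, including the fixed point 0).
With 6 cycles on 243 points, sign = (−1)^{243−6} = -1.
Via Zolotarev, sign(π_{50}) = (50|243) = -1.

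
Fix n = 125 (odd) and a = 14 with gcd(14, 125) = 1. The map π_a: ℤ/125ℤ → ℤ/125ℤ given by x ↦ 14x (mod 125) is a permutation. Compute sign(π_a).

Start at x=69: 69 → 91 → 24 → 86 → 79 → 106 → 109 → … (one orbit).
Cycle type of π: 50×2 + 10×2 + 2×2 + 1; total 7 cycles.
7 cycles on 125: each ℓ→(−1)^(ℓ−1), product (−1)^118 = +1.

+1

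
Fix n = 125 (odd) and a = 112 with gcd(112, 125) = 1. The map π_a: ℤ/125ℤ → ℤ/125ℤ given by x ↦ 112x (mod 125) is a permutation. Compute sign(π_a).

Trace 94: π^k(94) = [94, 28, 11, 107, 109, 83, 46] for k=0..6.
Decompose π into cycles: lengths [100, 20, 4, 1] (4 cycles, including the fixed point 0).
Σ(ℓ_i−1) = 125−4 = 121; sign = (−1)^121 = -1.
Zolotarev: (112|125) = -1, matching the cycle-count sign.

-1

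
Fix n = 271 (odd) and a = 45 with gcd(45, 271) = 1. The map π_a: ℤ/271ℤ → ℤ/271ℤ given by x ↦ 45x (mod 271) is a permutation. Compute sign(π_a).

+1

Start at x=163: 163 → 18 → 268 → 136 → 158 → 64 → 170 → … (one orbit).
Cycle type of π: 135×2 + 1; total 3 cycles.
3 cycles on 271: each ℓ→(−1)^(ℓ−1), product (−1)^268 = +1.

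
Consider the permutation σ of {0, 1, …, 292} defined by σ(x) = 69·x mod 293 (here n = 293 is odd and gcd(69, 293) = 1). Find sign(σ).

+1

Trace 205: π^k(205) = [205, 81, 22, 53, 141, 60, 38] for k=0..6.
Cycle lengths of π_69 on ℤ/293ℤ: [73, 73, 73, 73, 1]; 5 cycles in total.
293 − 5 = 288 transpositions; sign(π) = (−1)^288 = +1.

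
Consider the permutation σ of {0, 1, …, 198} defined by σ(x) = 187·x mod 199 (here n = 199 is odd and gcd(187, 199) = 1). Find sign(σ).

Trace 132: π^k(132) = [132, 8, 103, 157, 106, 121, 140] for k=0..6.
7 cycles of lengths [33, 33, 33, 33, 33, 33, 1].
n − c = 199 − 7 = 192; sign = (−1)^192 = +1.

+1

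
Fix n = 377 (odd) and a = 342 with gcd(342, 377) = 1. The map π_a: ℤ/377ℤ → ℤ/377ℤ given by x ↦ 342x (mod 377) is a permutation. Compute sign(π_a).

Start at x=23: 23 → 326 → 277 → 107 → 25 → 256 → 88 → … (one orbit).
Cycle type of π: 42×8 + 7×4 + 6×2 + 1; total 15 cycles.
sign(π) = (−1)^{n − #cycles} = (−1)^{377−15} = (−1)^362 = +1.
(342|377)_J = +1 (Zolotarev's lemma cross-check).

+1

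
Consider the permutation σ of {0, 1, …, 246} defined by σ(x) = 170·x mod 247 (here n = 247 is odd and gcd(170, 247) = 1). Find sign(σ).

Trace 1: π^k(1) = [1, 170] for k=0..1.
130 cycles of lengths [2, 2, 2, 2, 2, 2, 2, 2, 2, 2, 2, 2, 2, 2, 2, 2, 2, 2, 2, 2, 2, 2, 2, 2, 2, 2, 2, 2, 2, 2, 2, 2, 2, 2, 2, 2, 2, 2, 2, 2, 2, 2, 2, 2, 2, 2, 2, 2, 2, 2, 2, 2, 2, 2, 2, 2, 2, 2, 2, 2, 2, 2, 2, 2, 2, 2, 2, 2, 2, 2, 2, 2, 2, 2, 2, 2, 2, 2, 2, 2, 2, 2, 2, 2, 2, 2, 2, 2, 2, 2, 2, 2, 2, 2, 2, 2, 2, 2, 2, 2, 2, 2, 2, 2, 2, 2, 2, 2, 2, 2, 2, 2, 2, 2, 2, 2, 2, 1, 1, 1, 1, 1, 1, 1, 1, 1, 1, 1, 1, 1].
With 130 cycles on 247 points, sign = (−1)^{247−130} = -1.

-1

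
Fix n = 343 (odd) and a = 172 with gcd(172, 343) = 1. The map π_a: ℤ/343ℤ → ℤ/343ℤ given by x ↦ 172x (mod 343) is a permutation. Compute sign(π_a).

Orbit of 221 under x↦172x: [221, 282, 141, 242, 121, 232, 116]… (length divides ord_343(172)).
Decompose π into cycles: lengths [147, 147, 21, 21, 3, 3, 1] (7 cycles, including the fixed point 0).
n − c = 343 − 7 = 336; sign = (−1)^336 = +1.
The Jacobi symbol (172|343) = +1 (Zolotarev) agrees.

+1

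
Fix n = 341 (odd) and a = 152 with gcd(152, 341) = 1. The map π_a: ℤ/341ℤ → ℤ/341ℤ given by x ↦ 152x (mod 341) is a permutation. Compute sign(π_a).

+1

Start at x=126: 126 → 56 → 328 → 70 → 69 → 258 → 1 → … (one orbit).
π_152 has 25 disjoint cycles with lengths [15, 15, 15, 15, 15, 15, 15, 15, 15, 15, 15, 15, 15, 15, 15, 15, 15, 15, 15, 15, 15, 15, 5, 5, 1] on {0,…,340}.
25 cycles on 341: each ℓ→(−1)^(ℓ−1), product (−1)^316 = +1.
Check: (152/341) = +1 by Zolotarev.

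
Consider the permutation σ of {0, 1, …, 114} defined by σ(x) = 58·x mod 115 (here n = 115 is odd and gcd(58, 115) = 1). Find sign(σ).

Trace 81: π^k(81) = [81, 98, 49, 82, 41, 78, 39] for k=0..6.
6 cycles of lengths [44, 44, 11, 11, 4, 1].
With 6 cycles on 115 points, sign = (−1)^{115−6} = -1.
(58|115)_J = -1 (Zolotarev's lemma cross-check).

-1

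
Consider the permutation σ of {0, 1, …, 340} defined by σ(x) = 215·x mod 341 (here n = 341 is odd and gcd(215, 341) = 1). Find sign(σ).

+1

Start at x=151: 151 → 70 → 46 → 1 → 215 → 190 → 271 → … (one orbit).
Cycle lengths of π_215 on ℤ/341ℤ: [10, 10, 10, 10, 10, 10, 10, 10, 10, 10, 10, 10, 10, 10, 10, 10, 10, 10, 10, 10, 10, 10, 10, 10, 10, 10, 10, 10, 10, 10, 10, 10, 10, 10, 1]; 35 cycles in total.
n − c = 341 − 35 = 306; sign = (−1)^306 = +1.
Zolotarev: (215|341) = +1, matching the cycle-count sign.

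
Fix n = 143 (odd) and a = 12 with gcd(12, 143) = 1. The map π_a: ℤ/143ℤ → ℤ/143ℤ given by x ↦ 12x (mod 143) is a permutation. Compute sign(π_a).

Start at x=1: 1 → 12 → 1 (one orbit).
The orbit structure of x ↦ 12x mod 143: 77 orbits of sizes [2, 2, 2, 2, 2, 2, 2, 2, 2, 2, 2, 2, 2, 2, 2, 2, 2, 2, 2, 2, 2, 2, 2, 2, 2, 2, 2, 2, 2, 2, 2, 2, 2, 2, 2, 2, 2, 2, 2, 2, 2, 2, 2, 2, 2, 2, 2, 2, 2, 2, 2, 2, 2, 2, 2, 2, 2, 2, 2, 2, 2, 2, 2, 2, 2, 2, 1, 1, 1, 1, 1, 1, 1, 1, 1, 1, 1].
143 − 77 = 66 transpositions; sign(π) = (−1)^66 = +1.

+1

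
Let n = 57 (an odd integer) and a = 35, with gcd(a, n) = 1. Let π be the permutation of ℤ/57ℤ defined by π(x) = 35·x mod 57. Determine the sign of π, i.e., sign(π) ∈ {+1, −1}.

Start at x=5: 5 → 4 → 26 → 55 → 44 → 1 → 35 → … (one orbit).
Decompose π into cycles: lengths [18, 18, 9, 9, 2, 1] (6 cycles, including the fixed point 0).
n − c = 57 − 6 = 51; sign = (−1)^51 = -1.
Check: (35/57) = -1 by Zolotarev.

-1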